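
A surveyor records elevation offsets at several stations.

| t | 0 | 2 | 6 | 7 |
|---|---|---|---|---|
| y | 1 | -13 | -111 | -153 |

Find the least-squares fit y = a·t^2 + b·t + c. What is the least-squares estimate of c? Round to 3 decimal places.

c = 0.701

The normal system MᵀM·[a, b, c]ᵀ = Mᵀy is [[3713, 567, 89]; [567, 89, 15]; [89, 15, 4]]·[a, b, c]ᵀ = [-11545, -1763, -276]ᵀ.
Row-reducing yields a = -7175/2342, b = -959/2342, c = 821/1171.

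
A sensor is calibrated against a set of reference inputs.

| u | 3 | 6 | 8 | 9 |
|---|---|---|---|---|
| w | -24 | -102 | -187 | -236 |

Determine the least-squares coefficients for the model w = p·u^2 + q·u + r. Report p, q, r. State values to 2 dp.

p = -3.07, q = 1.36, r = -0.33

From the data, Σu^2·u^2 = 12034, Σu^2·u = 1484, Σu^2 = 190, Σu·u = 190, Σu = 26, Σ1 = 4.
Right-hand side: Σu^2·w = -34972, Σu·w = -4304, Σw = -549.
MᵀM·[p, q, r]ᵀ = Mᵀw becomes [[12034, 1484, 190]; [1484, 190, 26]; [190, 26, 4]]·[p, q, r]ᵀ = [-34972, -4304, -549]ᵀ.
Solving the 3×3 system (Gaussian elimination) gives p = -135/44, q = 179/132, r = -43/132.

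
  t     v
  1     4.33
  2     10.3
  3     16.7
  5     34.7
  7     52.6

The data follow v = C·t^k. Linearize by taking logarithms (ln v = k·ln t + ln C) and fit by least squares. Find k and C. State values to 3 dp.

k = 1.290, C = 4.242

Taking logs, ln v = k·ln t + ln C, so regress ln v on ln t.
Σln t = 5.3471, Σ(ln t)² = 8.0643, Σln v = 14.1226, Σln t·ln v = 18.1289.
Normal system: [[8.0643, 5.3471]; [5.3471, 5]]·[k, ln C]ᵀ = [18.1289, 14.1226]ᵀ.
Slope k = (n·Σln t·ln v − Σln t·Σln v)/(n·Σ(ln t)² − (Σln t)²) = (5·18.1289 − 5.3471·14.1226)/11.7297 = 1.28985; ln C = (Σln v − k·Σln t)/n = 1.44512, so C = exp(1.44512) = 4.24236.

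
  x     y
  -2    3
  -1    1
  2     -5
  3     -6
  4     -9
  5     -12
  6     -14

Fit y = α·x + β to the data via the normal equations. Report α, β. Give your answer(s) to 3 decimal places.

α = -2.104, β = -0.891

Forming MᵀM = [[95, 17]; [17, 7]] and Mᵀy = [-215, -42]ᵀ gives MᵀM·[α, β]ᵀ = Mᵀy.
det = 95·7 − 17² = 376.
α = ((-215)·7 − 17·(-42))/376 = -791/376; β = (95·(-42) − 17·(-215))/376 = -335/376.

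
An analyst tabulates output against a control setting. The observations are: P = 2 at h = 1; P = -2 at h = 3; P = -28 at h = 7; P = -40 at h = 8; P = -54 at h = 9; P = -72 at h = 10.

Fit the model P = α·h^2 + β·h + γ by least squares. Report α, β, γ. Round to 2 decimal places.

α = -1.03, β = 3.29, γ = -1.10

Entries of MᵀM: Σh^2·h^2 = 23140, Σh^2·h = 2612, Σh^2 = 304, Σh·h = 304, Σh = 38, Σ1 = 6.
And Σh^2·P = -15522, Σh·P = -1726, ΣP = -194.
Normal equations: [[23140, 2612, 304]; [2612, 304, 38]; [304, 38, 6]]·[α, β, γ]ᵀ = [-15522, -1726, -194]ᵀ.
Solving the 3×3 system (Gaussian elimination) gives α = -2855/2778, β = 22849/6945, γ = -2544/2315.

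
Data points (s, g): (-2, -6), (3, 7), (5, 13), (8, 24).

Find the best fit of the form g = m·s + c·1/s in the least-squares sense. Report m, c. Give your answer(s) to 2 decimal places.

m = 2.91, c = -1.69

XᵀX·[m, c]ᵀ = Xᵀg reads: 102·m + 4·c = 290;  4·m + (6001/14400)·c = 164/15.
(Σs·s = 102, Σs·1/s = 4, Σ1/s·1/s = 6001/14400, Σs·g = 290, Σ1/s·g = 164/15.)
det = 102·(6001/14400) − 4² = 63617/2400.
m = (290·(6001/14400) − 4·(164/15))/(63617/2400) = 555265/190851; c = (102·(164/15) − 4·290)/(63617/2400) = -107520/63617.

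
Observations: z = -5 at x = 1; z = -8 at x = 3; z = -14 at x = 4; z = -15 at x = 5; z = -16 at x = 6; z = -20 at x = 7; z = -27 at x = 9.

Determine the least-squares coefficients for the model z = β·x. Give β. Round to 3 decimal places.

The normal equations are: 217·β = -639.
Hence β = -639 / 217 ≈ -2.9447.

β = -2.945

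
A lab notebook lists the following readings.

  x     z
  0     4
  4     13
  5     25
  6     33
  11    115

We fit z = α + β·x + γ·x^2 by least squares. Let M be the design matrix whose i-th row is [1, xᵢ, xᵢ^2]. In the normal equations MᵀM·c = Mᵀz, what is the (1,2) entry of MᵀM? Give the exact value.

Row 1 ↔ basis 1, column 2 ↔ basis x, so (MᵀM)_{1,2} = Σᵢ x = (1)·(0) + (1)·(4) + (1)·(5) + (1)·(6) + (1)·(11) = 26.

26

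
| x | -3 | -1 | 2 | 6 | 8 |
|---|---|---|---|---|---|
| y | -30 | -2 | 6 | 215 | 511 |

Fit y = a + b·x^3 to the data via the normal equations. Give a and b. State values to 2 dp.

Setting ∂/∂a … = 0 gives: 5·a + 708·b = 700;  708·a + 309594·b = 308932.
Determinant 5·309594 − 708² = 1046706.
a = (700·309594 − 708·308932)/1046706 = -334676/174451; b = (5·308932 − 708·700)/1046706 = 524530/523353.

a = -1.92, b = 1.00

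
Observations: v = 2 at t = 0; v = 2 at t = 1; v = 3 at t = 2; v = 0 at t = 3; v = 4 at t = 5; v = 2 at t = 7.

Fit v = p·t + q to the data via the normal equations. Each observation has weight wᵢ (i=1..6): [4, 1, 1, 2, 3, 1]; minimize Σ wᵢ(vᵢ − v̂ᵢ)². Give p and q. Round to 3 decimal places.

Setting ∂/∂p … = 0 gives: 147·p + 31·q = 82;  31·p + 12·q = 27.
(Σwᵢ·t·t = 147, Σwᵢ·t = 31, Σwᵢ·1 = 12, Σwᵢ·t·v = 82, Σwᵢ·v = 27.)
det = 147·12 − 31² = 803.
p = (82·12 − 31·27)/803 = 147/803; q = (147·27 − 31·82)/803 = 1427/803.

p = 0.183, q = 1.777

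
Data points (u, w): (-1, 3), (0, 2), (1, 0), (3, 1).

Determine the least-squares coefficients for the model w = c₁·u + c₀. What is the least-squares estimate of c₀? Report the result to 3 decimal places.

c₀ = 1.886

With design matrix A, AᵀA = [[11, 3]; [3, 4]] and Aᵀw = [0, 6]ᵀ.
det = 11·4 − 3² = 35.
c₁ = (0·4 − 3·6)/35 = -18/35; c₀ = (11·6 − 3·0)/35 = 66/35.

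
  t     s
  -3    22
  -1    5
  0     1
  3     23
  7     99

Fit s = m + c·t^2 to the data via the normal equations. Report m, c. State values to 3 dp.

m = 3.276, c = 1.965

Sums needed: Σ1 = 5, Σt^2 = 68, Σt^2·t^2 = 2564.
For Mᵀs: Σs = 150, Σt^2·s = 5261.
MᵀM·[m, c]ᵀ = Mᵀs becomes [[5, 68]; [68, 2564]]·[m, c]ᵀ = [150, 5261]ᵀ.
Determinant 5·2564 − 68² = 8196.
m = (150·2564 − 68·5261)/8196 = 6713/2049; c = (5·5261 − 68·150)/8196 = 16105/8196.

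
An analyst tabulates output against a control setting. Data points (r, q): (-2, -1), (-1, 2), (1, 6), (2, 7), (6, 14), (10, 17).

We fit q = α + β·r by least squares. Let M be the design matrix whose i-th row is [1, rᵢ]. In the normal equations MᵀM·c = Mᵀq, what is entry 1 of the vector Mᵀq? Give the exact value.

45

Entry 1 ↔ basis 1, so (Mᵀq)_{1} = Σᵢ qᵢ = (1)·(-1) + (1)·(2) + (1)·(6) + (1)·(7) + (1)·(14) + (1)·(17) = 45.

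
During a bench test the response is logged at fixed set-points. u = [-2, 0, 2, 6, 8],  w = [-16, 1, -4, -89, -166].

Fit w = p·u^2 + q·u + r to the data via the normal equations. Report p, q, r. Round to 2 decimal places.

Setting ∂/∂p … = 0 gives: 5424·p + 728·q + 108·r = -13908;  728·p + 108·q + 14·r = -1838;  108·p + 14·q + 5·r = -274.
Inverting the 3×3 Gram matrix, [p, q, r]ᵀ = [-1835/616, 63/22, 235/154]ᵀ.

p = -2.98, q = 2.86, r = 1.53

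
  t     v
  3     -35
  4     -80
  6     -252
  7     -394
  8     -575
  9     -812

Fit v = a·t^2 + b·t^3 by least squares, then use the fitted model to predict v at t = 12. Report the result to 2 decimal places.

From the data, Σt^2·t^2 = 14691, Σt^2·t^3 = 117667, Σt^3·t^3 = 962715.
And Σt^2·v = -132545, Σt^3·v = -1081987.
So AᵀA·[a, b]ᵀ = Aᵀv: [[14691, 117667]; [117667, 962715]]·[a, b]ᵀ = [-132545, -1081987]ᵀ.
Δ = 14691·962715 − 117667² = 297723176.
a = ((-132545)·962715 − 117667·(-1081987))/297723176 = -144447673/148861588; b = (14691·(-1081987) − 117667·(-132545))/297723176 = -149649251/148861588.
At t = 12: v̂ = (-144447673/148861588)·(144) + (-149649251/148861588)·(1728) = -69848592660/37215397.

v̂ = -1876.87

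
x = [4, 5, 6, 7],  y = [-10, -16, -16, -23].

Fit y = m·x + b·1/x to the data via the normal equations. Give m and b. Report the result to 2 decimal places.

Compute the Gram sums: Σx·x = 126, Σx·1/x = 4, Σ1/x·1/x = 26581/176400.
Moment sums: Σx·y = -377, Σ1/x·y = -2447/210.
Δ = 126·(26581/176400) − 4² = 4181/1400.
m = ((-377)·(26581/176400) − 4·(-2447/210))/(4181/1400) = -1799117/526806; b = (126·(-2447/210) − 4·(-377))/(4181/1400) = 55720/4181.

m = -3.42, b = 13.33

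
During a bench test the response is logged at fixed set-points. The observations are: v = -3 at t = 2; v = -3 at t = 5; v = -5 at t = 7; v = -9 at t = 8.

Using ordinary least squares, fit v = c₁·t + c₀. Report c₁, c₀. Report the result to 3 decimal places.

c₁ = -0.857, c₀ = -0.286

From the data, Σt·t = 142, Σt = 22, Σ1 = 4.
And Σt·v = -128, Σv = -20.
XᵀX·[c₁, c₀]ᵀ = Xᵀv becomes [[142, 22]; [22, 4]]·[c₁, c₀]ᵀ = [-128, -20]ᵀ.
Δ = 142·4 − 22² = 84.
c₁ = ((-128)·4 − 22·(-20))/84 = -6/7; c₀ = (142·(-20) − 22·(-128))/84 = -2/7.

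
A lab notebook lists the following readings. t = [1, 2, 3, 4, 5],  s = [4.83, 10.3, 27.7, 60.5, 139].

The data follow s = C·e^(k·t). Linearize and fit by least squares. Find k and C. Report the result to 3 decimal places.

With ln sᵢ as the transformed response and tᵢ as the regressor:
Σt = 15.0000, Σ(t)² = 55.0000, Σln s = 16.2655, Σt·ln s = 57.2864.
Equations: 55.0000·k + 15.0000·ln C = 57.2864;  15.0000·k + 5·ln C = 16.2655.
Slope k = (n·Σt·ln s − Σt·Σln s)/(n·Σ(t)² − (Σt)²) = (5·57.2864 − 15.0000·16.2655)/50.0000 = 0.84898; ln C = (Σln s − k·Σt)/n = 0.70618, so C = exp(0.70618) = 2.02624.

k = 0.849, C = 2.026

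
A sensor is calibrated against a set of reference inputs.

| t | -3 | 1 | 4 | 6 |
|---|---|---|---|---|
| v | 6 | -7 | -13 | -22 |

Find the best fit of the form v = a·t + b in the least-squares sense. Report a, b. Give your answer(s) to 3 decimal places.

a = -2.978, b = -3.043

Compute the Gram sums: Σt·t = 62, Σt = 8, Σ1 = 4.
For Mᵀv: Σt·v = -209, Σv = -36.
Normal equations: [[62, 8]; [8, 4]]·[a, b]ᵀ = [-209, -36]ᵀ.
Eliminating b: 4·(row 1) − 8·(row 2) gives 184·a = 4·(-209) − 8·(-36) = -548, so a = -137/46.
Then b = ((-36) − 8·(-137/46))/4 = -70/23.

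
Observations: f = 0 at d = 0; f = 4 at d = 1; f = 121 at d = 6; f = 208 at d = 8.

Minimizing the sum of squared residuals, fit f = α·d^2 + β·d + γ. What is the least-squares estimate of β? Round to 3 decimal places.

Entries of MᵀM: Σd^2·d^2 = 5393, Σd^2·d = 729, Σd^2 = 101, Σd·d = 101, Σd = 15, Σ1 = 4.
Moment sums: Σd^2·f = 17672, Σd·f = 2394, Σf = 333.
So MᵀM·[α, β, γ]ᵀ = Mᵀf: [[5393, 729, 101]; [729, 101, 15]; [101, 15, 4]]·[α, β, γ]ᵀ = [17672, 2394, 333]ᵀ.
Inverting the 3×3 Gram matrix, [α, β, γ]ᵀ = [13429/4538, 11031/4538, -1330/2269]ᵀ.

β = 2.431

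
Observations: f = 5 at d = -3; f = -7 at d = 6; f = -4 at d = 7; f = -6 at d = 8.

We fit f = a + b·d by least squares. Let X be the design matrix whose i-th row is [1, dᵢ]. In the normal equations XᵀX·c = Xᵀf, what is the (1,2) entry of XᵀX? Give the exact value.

18

Row 1 ↔ basis 1, column 2 ↔ basis d, so (XᵀX)_{1,2} = Σᵢ d = (1)·(-3) + (1)·(6) + (1)·(7) + (1)·(8) = 18.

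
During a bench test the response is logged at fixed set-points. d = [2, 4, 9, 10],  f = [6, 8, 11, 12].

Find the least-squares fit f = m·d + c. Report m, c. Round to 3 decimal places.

m = 0.709, c = 4.816

Entries of AᵀA: Σd·d = 201, Σd = 25, Σ1 = 4.
Right-hand side: Σd·f = 263, Σf = 37.
So AᵀA·[m, c]ᵀ = Aᵀf: [[201, 25]; [25, 4]]·[m, c]ᵀ = [263, 37]ᵀ.
Determinant 201·4 − 25² = 179.
m = (263·4 − 25·37)/179 = 127/179; c = (201·37 − 25·263)/179 = 862/179.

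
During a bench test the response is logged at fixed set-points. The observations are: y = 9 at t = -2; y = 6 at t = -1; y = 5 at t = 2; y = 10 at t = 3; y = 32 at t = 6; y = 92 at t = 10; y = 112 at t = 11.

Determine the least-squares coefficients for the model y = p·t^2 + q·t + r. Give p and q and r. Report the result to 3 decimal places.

p = 0.993, q = -1.066, r = 3.422

With design matrix M, MᵀM = [[26051, 2573, 275]; [2573, 275, 29]; [275, 29, 7]] and Mᵀy = [24056, 2360, 266]ᵀ.
Solving the 3×3 system (Gaussian elimination) gives p = 2011/2026, q = -1080/1013, r = 6933/2026.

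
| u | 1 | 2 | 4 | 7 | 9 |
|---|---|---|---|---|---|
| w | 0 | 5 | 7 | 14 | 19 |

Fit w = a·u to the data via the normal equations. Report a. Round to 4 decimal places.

Compute the Gram sums: Σu·u = 151.
And Σu·w = 307.
AᵀA·[a]ᵀ = Aᵀw becomes [[151]]·[a]ᵀ = [307]ᵀ.
a = 307/151 = 2.03311.

a = 2.0331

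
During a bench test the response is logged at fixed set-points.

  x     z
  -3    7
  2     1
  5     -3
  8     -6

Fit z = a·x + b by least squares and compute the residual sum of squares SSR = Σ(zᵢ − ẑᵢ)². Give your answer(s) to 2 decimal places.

With design matrix M, MᵀM = [[102, 12]; [12, 4]] and Mᵀz = [-82, -1]ᵀ.
Δ = 102·4 − 12² = 264.
a = ((-82)·4 − 12·(-1))/264 = -79/66; b = (102·(-1) − 12·(-82))/264 = 147/44.
Residuals: 3/44, 7/132, -47/132, 31/132; SSR = 25/132.

SSR = 0.19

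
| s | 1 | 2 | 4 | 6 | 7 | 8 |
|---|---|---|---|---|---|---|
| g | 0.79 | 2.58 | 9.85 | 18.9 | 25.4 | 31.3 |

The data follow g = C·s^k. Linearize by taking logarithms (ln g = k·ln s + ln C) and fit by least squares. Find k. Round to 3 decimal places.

Taking logs, ln g = k·ln s + ln C, so regress ln g on ln s.
AᵀA = [[13.7233, 7.8966]; [7.8966, 6]], rhs = [22.5497, 12.6171]ᵀ  (here Σln s = 7.8966, Σ(ln s)² = 13.7233, Σln g = 12.6171, Σln s·ln g = 22.5497).
Δ = 13.7233·6 − (7.8966)² = 19.9843; k = (22.5497·6 − 7.8966·12.6171)/19.9843 = 1.78473, ln C = (13.7233·12.6171 − 7.8966·22.5497)/19.9843 = -0.24603.

k = 1.785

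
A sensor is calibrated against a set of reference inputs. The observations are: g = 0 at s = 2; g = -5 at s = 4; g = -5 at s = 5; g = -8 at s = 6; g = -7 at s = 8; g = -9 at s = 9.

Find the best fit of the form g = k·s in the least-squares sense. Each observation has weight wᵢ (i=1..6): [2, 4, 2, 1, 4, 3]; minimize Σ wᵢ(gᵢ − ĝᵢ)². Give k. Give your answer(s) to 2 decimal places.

k = -0.98

From the data, Σwᵢ·s·s = 657.
Right-hand side: Σwᵢ·s·g = -645.
Normal equations: [[657]]·[k]ᵀ = [-645]ᵀ.
Hence k = -645 / 657 ≈ -0.981735.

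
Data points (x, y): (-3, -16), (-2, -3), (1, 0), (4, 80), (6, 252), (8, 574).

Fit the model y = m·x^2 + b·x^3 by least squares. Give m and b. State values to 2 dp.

m = 1.11, b = 0.98

Setting ∂/∂m … = 0 gives: 5746·m + 41294·b = 46932;  41294·m + 313690·b = 353896.
(Σx^2·x^2 = 5746, Σx^2·x^3 = 41294, Σx^3·x^3 = 313690, Σx^2·y = 46932, Σx^3·y = 353896.)
det = 5746·313690 − 41294² = 97268304.
m = (46932·313690 − 41294·353896)/97268304 = 13539707/12158538; b = (5746·353896 − 41294·46932)/97268304 = 11934551/12158538.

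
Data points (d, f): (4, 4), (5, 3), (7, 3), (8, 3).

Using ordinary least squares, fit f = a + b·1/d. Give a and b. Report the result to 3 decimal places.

The normal equations are: 4·a + (201/280)·b = 13;  (201/280)·a + (10861/78400)·b = 673/280.
(Σ1 = 4, Σ1/d = 201/280, Σ1/d·1/d = 10861/78400, Σf = 13, Σ1/d·f = 673/280.)
det = 4·(10861/78400) − (201/280)² = 3043/78400.
a = (13·(10861/78400) − (201/280)·(673/280))/(3043/78400) = 5920/3043; b = (4·(673/280) − (201/280)·13)/(3043/78400) = 22120/3043.

a = 1.945, b = 7.269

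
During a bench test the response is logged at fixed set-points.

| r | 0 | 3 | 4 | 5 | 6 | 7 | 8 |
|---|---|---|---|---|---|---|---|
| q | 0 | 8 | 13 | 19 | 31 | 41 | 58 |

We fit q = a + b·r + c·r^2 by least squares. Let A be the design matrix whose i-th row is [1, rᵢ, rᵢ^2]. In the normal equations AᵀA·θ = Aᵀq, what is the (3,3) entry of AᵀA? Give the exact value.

8755

Row 3 ↔ basis r^2, column 3 ↔ basis r^2, so (AᵀA)_{3,3} = Σᵢ (r^2)·(r^2) = (0)·(0) + (9)·(9) + (16)·(16) + (25)·(25) + (36)·(36) + (49)·(49) + (64)·(64) = 8755.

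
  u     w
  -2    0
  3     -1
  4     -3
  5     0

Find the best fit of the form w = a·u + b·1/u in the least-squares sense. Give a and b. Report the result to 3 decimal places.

Entries of XᵀX: Σu·u = 54, Σu·1/u = 4, Σ1/u·1/u = 1669/3600.
For Xᵀw: Σu·w = -15, Σ1/u·w = -13/12.
Normal equations: [[54, 4]; [4, 1669/3600]]·[a, b]ᵀ = [-15, -13/12]ᵀ.
det = 54·(1669/3600) − 4² = 1807/200.
a = ((-15)·(1669/3600) − 4·(-13/12))/(1807/200) = -3145/10842; b = (54·(-13/12) − 4·(-15))/(1807/200) = 300/1807.

a = -0.290, b = 0.166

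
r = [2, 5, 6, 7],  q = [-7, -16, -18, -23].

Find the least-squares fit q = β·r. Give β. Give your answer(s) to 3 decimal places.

β = -3.184

Forming MᵀM = [[114]] and Mᵀq = [-363]ᵀ gives MᵀM·[β]ᵀ = Mᵀq.
Hence β = -363 / 114 ≈ -3.18421.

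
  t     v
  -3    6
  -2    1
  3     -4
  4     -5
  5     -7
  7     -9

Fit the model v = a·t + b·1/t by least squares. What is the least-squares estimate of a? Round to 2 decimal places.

a = -1.39

Sums needed: Σt·t = 112, Σt·1/t = 6, Σ1/t·1/t = 104981/176400.
And Σt·v = -150, Σ1/t·v = -3263/420.
MᵀM·[a, b]ᵀ = Mᵀv becomes [[112, 6]; [6, 104981/176400]]·[a, b]ᵀ = [-150, -3263/420]ᵀ.
Δ = 112·(104981/176400) − 6² = 48281/1575.
a = ((-150)·(104981/176400) − 6·(-3263/420))/(48281/1575) = -3762195/2703736; b = (112·(-3263/420) − 6·(-150))/(48281/1575) = 47040/48281.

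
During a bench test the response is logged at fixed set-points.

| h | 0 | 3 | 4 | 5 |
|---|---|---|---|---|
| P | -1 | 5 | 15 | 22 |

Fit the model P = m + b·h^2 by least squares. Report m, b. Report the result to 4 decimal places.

Compute the Gram sums: Σ1 = 4, Σh^2 = 50, Σh^2·h^2 = 962.
And ΣP = 41, Σh^2·P = 835.
Normal equations: [[4, 50]; [50, 962]]·[m, b]ᵀ = [41, 835]ᵀ.
Determinant 4·962 − 50² = 1348.
m = (41·962 − 50·835)/1348 = -577/337; b = (4·835 − 50·41)/1348 = 645/674.

m = -1.7122, b = 0.9570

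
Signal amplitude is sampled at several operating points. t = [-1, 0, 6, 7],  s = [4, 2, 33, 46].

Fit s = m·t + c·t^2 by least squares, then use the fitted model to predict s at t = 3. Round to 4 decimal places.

ŝ = 4.7647

Entries of MᵀM: Σt·t = 86, Σt·t^2 = 558, Σt^2·t^2 = 3698.
Moment sums: Σt·s = 516, Σt^2·s = 3446.
Eliminating c: 3698·(row 1) − 558·(row 2) gives 6664·m = 3698·516 − 558·3446 = -14700, so m = -75/34.
Then c = (3446 − 558·(-75/34))/3698 = 43/34.
At t = 3: ŝ = (-75/34)·(3) + (43/34)·(9) = 81/17.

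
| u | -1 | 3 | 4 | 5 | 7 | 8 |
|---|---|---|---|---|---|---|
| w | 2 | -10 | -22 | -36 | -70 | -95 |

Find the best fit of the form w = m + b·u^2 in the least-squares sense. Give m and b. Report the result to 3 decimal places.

The normal equations are: 6·m + 164·b = -231;  164·m + 7460·b = -10850.
Eliminating b: 7460·(row 1) − 164·(row 2) gives 17864·m = 7460·(-231) − 164·(-10850) = 56140, so m = 2005/638.
Then b = ((-10850) − 164·(2005/638))/7460 = -486/319.

m = 3.143, b = -1.524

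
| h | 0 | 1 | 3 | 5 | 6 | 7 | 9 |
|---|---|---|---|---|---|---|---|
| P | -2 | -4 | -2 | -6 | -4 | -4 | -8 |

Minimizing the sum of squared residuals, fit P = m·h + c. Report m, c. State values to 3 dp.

Normal-equation sums: Σh·h = 201, Σh = 31, Σ1 = 7.
Moment sums: Σh·P = -164, ΣP = -30.
Normal equations: [[201, 31]; [31, 7]]·[m, c]ᵀ = [-164, -30]ᵀ.
Δ = 201·7 − 31² = 446.
m = ((-164)·7 − 31·(-30))/446 = -109/223; c = (201·(-30) − 31·(-164))/446 = -473/223.

m = -0.489, c = -2.121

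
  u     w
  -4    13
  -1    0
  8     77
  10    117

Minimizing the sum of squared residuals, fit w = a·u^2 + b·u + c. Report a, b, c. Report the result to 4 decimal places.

MᵀM·[a, b, c]ᵀ = Mᵀw reads: 14353·a + 1447·b + 181·c = 16836;  1447·a + 181·b + 13·c = 1734;  181·a + 13·b + 4·c = 207.
Solving the 3×3 system (Gaussian elimination) gives a = 1389/1307, b = 1400/1307, c = 235/1307.

a = 1.0627, b = 1.0712, c = 0.1798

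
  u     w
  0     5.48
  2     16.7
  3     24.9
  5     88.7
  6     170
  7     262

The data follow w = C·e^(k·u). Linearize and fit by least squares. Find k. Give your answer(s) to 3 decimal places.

Taking logs, ln w = k·u + ln C, so regress ln w on u.
Σu = 23.0000, Σ(u)² = 123.0000, Σln w = 22.9208, Σu·ln w = 107.4949.
Normal system: [[123.0000, 23.0000]; [23.0000, 6]]·[k, ln C]ᵀ = [107.4949, 22.9208]ᵀ.
Solving (det = 209.0000): k = 0.56360, ln C = 1.65968.

k = 0.564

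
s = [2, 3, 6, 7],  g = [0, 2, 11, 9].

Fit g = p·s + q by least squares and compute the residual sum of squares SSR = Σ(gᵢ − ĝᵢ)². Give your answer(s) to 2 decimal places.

SSR = 8.76

Entries of MᵀM: Σs·s = 98, Σs = 18, Σ1 = 4.
For Mᵀg: Σs·g = 135, Σg = 22.
Determinant 98·4 − 18² = 68.
p = (135·4 − 18·22)/68 = 36/17; q = (98·22 − 18·135)/68 = -137/34.
Residuals: -7/34, -11/34, 79/34, -61/34; SSR = 149/17.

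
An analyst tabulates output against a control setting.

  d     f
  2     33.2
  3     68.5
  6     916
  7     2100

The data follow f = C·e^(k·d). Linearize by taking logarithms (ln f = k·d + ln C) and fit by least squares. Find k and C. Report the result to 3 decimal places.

With ln fᵢ as the transformed response and dᵢ as the regressor:
Σd = 18.0000, Σ(d)² = 98.0000, Σln f = 22.1991, Σd·ln f = 114.1535.
Equations: 98.0000·k + 18.0000·ln C = 114.1535;  18.0000·k + 4·ln C = 22.1991.
Δ = 98.0000·4 − (18.0000)² = 68.0000; k = (114.1535·4 − 18.0000·22.1991)/68.0000 = 0.83868, ln C = (98.0000·22.1991 − 18.0000·114.1535)/68.0000 = 1.77569, so C = exp(1.77569) = 5.90438.

k = 0.839, C = 5.904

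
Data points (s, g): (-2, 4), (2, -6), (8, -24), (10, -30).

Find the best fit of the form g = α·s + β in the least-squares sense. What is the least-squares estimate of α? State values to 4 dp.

With design matrix X, XᵀX = [[172, 18]; [18, 4]] and Xᵀg = [-512, -56]ᵀ.
Eliminating β: 4·(row 1) − 18·(row 2) gives 364·α = 4·(-512) − 18·(-56) = -1040, so α = -20/7.
Then β = ((-56) − 18·(-20/7))/4 = -8/7.

α = -2.8571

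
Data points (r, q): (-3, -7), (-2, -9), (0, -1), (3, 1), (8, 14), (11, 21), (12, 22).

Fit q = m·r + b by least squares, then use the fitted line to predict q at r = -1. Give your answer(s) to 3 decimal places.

q̂ = -4.817

Entries of XᵀX: Σr·r = 351, Σr = 29, Σ1 = 7.
Right-hand side: Σr·q = 649, Σq = 41.
So XᵀX·[m, b]ᵀ = Xᵀq: [[351, 29]; [29, 7]]·[m, b]ᵀ = [649, 41]ᵀ.
Eliminating b: 7·(row 1) − 29·(row 2) gives 1616·m = 7·649 − 29·41 = 3354, so m = 1677/808.
Then b = (41 − 29·(1677/808))/7 = -2215/808.
At r = -1: q̂ = (1677/808)·(-1) + (-2215/808)·(1) = -973/202.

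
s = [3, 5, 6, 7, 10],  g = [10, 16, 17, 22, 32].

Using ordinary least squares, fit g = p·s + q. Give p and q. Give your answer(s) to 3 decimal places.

p = 3.157, q = -0.172

Forming XᵀX = [[219, 31]; [31, 5]] and Xᵀg = [686, 97]ᵀ gives XᵀX·[p, q]ᵀ = Xᵀg.
det = 219·5 − 31² = 134.
p = (686·5 − 31·97)/134 = 423/134; q = (219·97 − 31·686)/134 = -23/134.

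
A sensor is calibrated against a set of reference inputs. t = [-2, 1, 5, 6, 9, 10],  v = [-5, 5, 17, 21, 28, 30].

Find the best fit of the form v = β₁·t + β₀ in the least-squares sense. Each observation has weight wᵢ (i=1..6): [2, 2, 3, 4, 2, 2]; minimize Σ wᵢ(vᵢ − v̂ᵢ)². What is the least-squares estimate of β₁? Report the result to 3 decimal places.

Sums needed: Σwᵢ·t·t = 591, Σwᵢ·t = 75, Σwᵢ·1 = 15.
For AᵀWv: Σwᵢ·t·v = 1893, Σwᵢ·v = 251.
Normal equations: [[591, 75]; [75, 15]]·[β₁, β₀]ᵀ = [1893, 251]ᵀ.
det = 591·15 − 75² = 3240.
β₁ = (1893·15 − 75·251)/3240 = 319/108; β₀ = (591·251 − 75·1893)/3240 = 1061/540.

β₁ = 2.954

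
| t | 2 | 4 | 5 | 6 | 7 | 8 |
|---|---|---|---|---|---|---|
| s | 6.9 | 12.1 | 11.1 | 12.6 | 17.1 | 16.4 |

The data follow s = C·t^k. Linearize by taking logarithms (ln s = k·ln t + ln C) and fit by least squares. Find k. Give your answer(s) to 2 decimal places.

k = 0.62

Linearized form: ln s = k·ln t + ln C. From the 6 transformed points,
Σln t = 9.5060, Σ(ln t)² = 16.3136, Σln s = 15.0017, Σln t·ln s = 24.5501.
Equations: 16.3136·k + 9.5060·ln C = 24.5501;  9.5060·k + 6·ln C = 15.0017.
Δ = 16.3136·6 − (9.5060)² = 7.5177; k = (24.5501·6 − 9.5060·15.0017)/7.5177 = 0.62445, ln C = (16.3136·15.0017 − 9.5060·24.5501)/7.5177 = 1.51095.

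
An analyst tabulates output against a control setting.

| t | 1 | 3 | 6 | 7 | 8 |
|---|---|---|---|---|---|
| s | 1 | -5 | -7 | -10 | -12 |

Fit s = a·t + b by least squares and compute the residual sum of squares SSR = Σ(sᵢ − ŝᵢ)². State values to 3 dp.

Compute the Gram sums: Σt·t = 159, Σt = 25, Σ1 = 5.
Moment sums: Σt·s = -222, Σs = -33.
So AᵀA·[a, b]ᵀ = Aᵀs: [[159, 25]; [25, 5]]·[a, b]ᵀ = [-222, -33]ᵀ.
det = 159·5 − 25² = 170.
a = ((-222)·5 − 25·(-33))/170 = -57/34; b = (159·(-33) − 25·(-222))/170 = 303/170.
Residuals: 76/85, -149/85, 217/170, -4/85, -63/170; SSR = 959/170.

SSR = 5.641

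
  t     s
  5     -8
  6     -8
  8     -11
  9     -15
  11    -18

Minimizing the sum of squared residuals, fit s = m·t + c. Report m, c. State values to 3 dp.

The normal equations are: 327·m + 39·c = -509;  39·m + 5·c = -60.
(Σt·t = 327, Σt = 39, Σ1 = 5, Σt·s = -509, Σs = -60.)
Eliminating c: 5·(row 1) − 39·(row 2) gives 114·m = 5·(-509) − 39·(-60) = -205, so m = -205/114.
Then c = ((-60) − 39·(-205/114))/5 = 77/38.

m = -1.798, c = 2.026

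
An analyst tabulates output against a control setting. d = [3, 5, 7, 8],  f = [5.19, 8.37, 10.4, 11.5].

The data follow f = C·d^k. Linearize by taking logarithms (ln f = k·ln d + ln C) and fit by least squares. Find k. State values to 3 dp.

k = 0.807

Linearized form: ln f = k·ln d + ln C. From the 4 transformed points,
AᵀA = [[11.9079, 6.7334]; [6.7334, 4]], rhs = [14.8643, 8.5555]ᵀ  (here Σln d = 6.7334, Σ(ln d)² = 11.9079, Σln f = 8.5555, Σln d·ln f = 14.8643).
Slope k = (n·Σln d·ln f − Σln d·Σln f)/(n·Σ(ln d)² − (Σln d)²) = (4·14.8643 − 6.7334·8.5555)/2.2928 = 0.80653; ln C = (Σln f − k·Σln d)/n = 0.78121.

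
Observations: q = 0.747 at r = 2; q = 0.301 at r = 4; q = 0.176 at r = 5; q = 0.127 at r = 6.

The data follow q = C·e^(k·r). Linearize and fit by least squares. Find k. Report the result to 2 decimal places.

With ln qᵢ as the transformed response and rᵢ as the regressor:
Σr = 17.0000, Σ(r)² = 81.0000, Σln q = -5.2932, Σr·ln q = -26.4537.
Equations: 81.0000·k + 17.0000·ln C = -26.4537;  17.0000·k + 4·ln C = -5.2932.
Δ = 81.0000·4 − (17.0000)² = 35.0000; k = (-26.4537·4 − 17.0000·-5.2932)/35.0000 = -0.45231, ln C = (81.0000·-5.2932 − 17.0000·-26.4537)/35.0000 = 0.59903.

k = -0.45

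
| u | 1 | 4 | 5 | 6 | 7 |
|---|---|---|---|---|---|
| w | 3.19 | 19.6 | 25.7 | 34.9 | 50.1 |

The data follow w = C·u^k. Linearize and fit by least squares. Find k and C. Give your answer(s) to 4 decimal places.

Linearized form: ln w = k·ln u + ln C. From the 5 transformed points,
AᵀA = [[11.5091, 6.7334]; [6.7334, 5]], rhs = [23.3315, 14.8485]ᵀ  (here Σln u = 6.7334, Σ(ln u)² = 11.5091, Σln w = 14.8485, Σln u·ln w = 23.3315).
Slope k = (n·Σln u·ln w − Σln u·Σln w)/(n·Σ(ln u)² − (Σln u)²) = (5·23.3315 − 6.7334·14.8485)/12.2067 = 1.36617; ln C = (Σln w − k·Σln u)/n = 1.12992, so C = exp(1.12992) = 3.09540.

k = 1.3662, C = 3.0954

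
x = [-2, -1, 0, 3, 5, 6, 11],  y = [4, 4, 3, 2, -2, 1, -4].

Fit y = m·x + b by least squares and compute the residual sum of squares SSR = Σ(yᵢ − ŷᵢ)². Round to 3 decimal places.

SSR = 7.482

Compute the Gram sums: Σx·x = 196, Σx = 22, Σ1 = 7.
Moment sums: Σx·y = -54, Σy = 8.
det = 196·7 − 22² = 888.
m = ((-54)·7 − 22·8)/888 = -277/444; b = (196·8 − 22·(-54))/888 = 689/222.
Residuals: -13/37, 121/444, -23/222, 341/444, -881/444, 182/111, -107/444; SSR = 1661/222.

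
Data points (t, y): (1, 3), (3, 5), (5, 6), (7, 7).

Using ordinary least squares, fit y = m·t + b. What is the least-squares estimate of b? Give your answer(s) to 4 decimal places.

b = 2.6500

Compute the Gram sums: Σt·t = 84, Σt = 16, Σ1 = 4.
For Xᵀy: Σt·y = 97, Σy = 21.
XᵀX·[m, b]ᵀ = Xᵀy becomes [[84, 16]; [16, 4]]·[m, b]ᵀ = [97, 21]ᵀ.
Δ = 84·4 − 16² = 80.
m = (97·4 − 16·21)/80 = 13/20; b = (84·21 − 16·97)/80 = 53/20.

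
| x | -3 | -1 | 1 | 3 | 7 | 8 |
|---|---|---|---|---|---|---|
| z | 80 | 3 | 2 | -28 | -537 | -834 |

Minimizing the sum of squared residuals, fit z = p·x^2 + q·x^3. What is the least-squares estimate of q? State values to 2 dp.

Setting ∂/∂p … = 0 gives: 6661·p + 49575·q = -79216;  49575·p + 381253·q = -614116.
Determinant 6661·381253 − 49575² = 81845608.
p = ((-79216)·381253 − 49575·(-614116))/81845608 = 60865763/20461402; q = (6661·(-614116) − 49575·(-79216))/81845608 = -40873369/20461402.

q = -2.00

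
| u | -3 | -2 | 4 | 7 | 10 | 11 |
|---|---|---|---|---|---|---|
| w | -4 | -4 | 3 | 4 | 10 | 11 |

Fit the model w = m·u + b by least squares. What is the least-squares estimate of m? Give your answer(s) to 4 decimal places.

m = 1.0761

Sums needed: Σu·u = 299, Σu = 27, Σ1 = 6.
And Σu·w = 281, Σw = 20.
XᵀX·[m, b]ᵀ = Xᵀw becomes [[299, 27]; [27, 6]]·[m, b]ᵀ = [281, 20]ᵀ.
Determinant 299·6 − 27² = 1065.
m = (281·6 − 27·20)/1065 = 382/355; b = (299·20 − 27·281)/1065 = -1607/1065.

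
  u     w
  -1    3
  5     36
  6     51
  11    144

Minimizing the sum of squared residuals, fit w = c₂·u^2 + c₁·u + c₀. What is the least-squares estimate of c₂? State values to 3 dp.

With design matrix X, XᵀX = [[16563, 1671, 183]; [1671, 183, 21]; [183, 21, 4]] and Xᵀw = [20163, 2067, 234]ᵀ.
Solving the 3×3 system (Gaussian elimination) gives c₂ = 6851/6772, c₁ = 11167/6772, c₀ = 12051/3386.

c₂ = 1.012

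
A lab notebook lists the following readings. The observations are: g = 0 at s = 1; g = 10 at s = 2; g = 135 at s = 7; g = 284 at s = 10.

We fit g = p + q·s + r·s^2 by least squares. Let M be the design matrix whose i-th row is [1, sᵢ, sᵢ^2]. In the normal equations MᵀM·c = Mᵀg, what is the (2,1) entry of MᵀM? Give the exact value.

Row 2 ↔ basis s, column 1 ↔ basis 1, so (MᵀM)_{2,1} = Σᵢ s = (1)·(1) + (2)·(1) + (7)·(1) + (10)·(1) = 20.

20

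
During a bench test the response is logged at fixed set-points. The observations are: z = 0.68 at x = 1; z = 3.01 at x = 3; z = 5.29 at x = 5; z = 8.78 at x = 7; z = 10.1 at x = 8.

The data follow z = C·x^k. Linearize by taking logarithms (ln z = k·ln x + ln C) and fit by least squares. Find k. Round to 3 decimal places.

With ln zᵢ as the transformed response and ln xᵢ as the regressor:
Σln x = 6.7334, Σ(ln x)² = 11.9079, Σln z = 6.8671, Σln x·ln z = 12.9279.
Normal system: [[11.9079, 6.7334]; [6.7334, 5]]·[k, ln C]ᵀ = [12.9279, 6.8671]ᵀ.
Slope k = (n·Σln x·ln z − Σln x·Σln z)/(n·Σ(ln x)² − (Σln x)²) = (5·12.9279 − 6.7334·6.8671)/14.2007 = 1.29573; ln C = (Σln z − k·Σln x)/n = -0.37151.

k = 1.296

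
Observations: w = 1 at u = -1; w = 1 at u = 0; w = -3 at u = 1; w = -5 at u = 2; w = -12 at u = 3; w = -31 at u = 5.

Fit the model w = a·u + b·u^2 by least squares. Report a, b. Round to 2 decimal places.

The normal system XᵀX·[a, b]ᵀ = Xᵀw is [[40, 160]; [160, 724]]·[a, b]ᵀ = [-205, -905]ᵀ.
det = 40·724 − 160² = 3360.
a = ((-205)·724 − 160·(-905))/3360 = -181/168; b = (40·(-905) − 160·(-205))/3360 = -85/84.

a = -1.08, b = -1.01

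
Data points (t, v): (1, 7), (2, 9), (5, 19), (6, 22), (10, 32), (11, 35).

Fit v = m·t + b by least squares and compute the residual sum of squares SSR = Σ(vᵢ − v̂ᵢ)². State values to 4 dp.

SSR = 2.1771

Compute the Gram sums: Σt·t = 287, Σt = 35, Σ1 = 6.
And Σt·v = 957, Σv = 124.
So AᵀA·[m, b]ᵀ = Aᵀv: [[287, 35]; [35, 6]]·[m, b]ᵀ = [957, 124]ᵀ.
Δ = 287·6 − 35² = 497.
m = (957·6 − 35·124)/497 = 1402/497; b = (287·124 − 35·957)/497 = 299/71.
Residuals: -16/497, -424/497, 340/497, 429/497, -209/497, -120/497; SSR = 1082/497.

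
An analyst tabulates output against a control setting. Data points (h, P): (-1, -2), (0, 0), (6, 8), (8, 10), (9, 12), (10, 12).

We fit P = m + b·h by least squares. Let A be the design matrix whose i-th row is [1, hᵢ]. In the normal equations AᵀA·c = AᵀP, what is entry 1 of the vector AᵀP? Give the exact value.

40

Entry 1 ↔ basis 1, so (AᵀP)_{1} = Σᵢ Pᵢ = (1)·(-2) + (1)·(0) + (1)·(8) + (1)·(10) + (1)·(12) + (1)·(12) = 40.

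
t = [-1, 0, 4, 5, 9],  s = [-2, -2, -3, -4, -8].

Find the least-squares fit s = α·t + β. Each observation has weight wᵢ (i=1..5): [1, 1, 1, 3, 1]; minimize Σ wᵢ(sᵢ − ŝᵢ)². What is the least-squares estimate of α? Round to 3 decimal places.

The normal system XᵀWX·[α, β]ᵀ = XᵀWs is [[173, 27]; [27, 7]]·[α, β]ᵀ = [-142, -27]ᵀ.
Δ = 173·7 − 27² = 482.
α = ((-142)·7 − 27·(-27))/482 = -265/482; β = (173·(-27) − 27·(-142))/482 = -837/482.

α = -0.550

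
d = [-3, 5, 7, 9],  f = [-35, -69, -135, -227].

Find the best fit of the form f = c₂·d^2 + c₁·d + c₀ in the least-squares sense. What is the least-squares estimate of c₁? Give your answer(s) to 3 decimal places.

c₁ = 1.710

The normal equations are: 9668·c₂ + 1170·c₁ + 164·c₀ = -27042;  1170·c₂ + 164·c₁ + 18·c₀ = -3228;  164·c₂ + 18·c₁ + 4·c₀ = -466.
(Σd^2·d^2 = 9668, Σd^2·d = 1170, Σd^2 = 164, Σd·d = 164, Σd = 18, Σ1 = 4, Σd^2·f = -27042, Σd·f = -3228, Σf = -466.)
Solving the 3×3 system (Gaussian elimination) gives c₂ = -10631/3608, c₁ = 771/451, c₀ = -12217/3608.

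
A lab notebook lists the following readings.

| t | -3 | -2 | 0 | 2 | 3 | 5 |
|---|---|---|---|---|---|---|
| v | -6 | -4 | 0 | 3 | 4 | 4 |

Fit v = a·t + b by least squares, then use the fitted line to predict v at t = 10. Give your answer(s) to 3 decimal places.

Setting ∂/∂a … = 0 gives: 51·a + 5·b = 64;  5·a + 6·b = 1.
(Σt·t = 51, Σt = 5, Σ1 = 6, Σt·v = 64, Σv = 1.)
det = 51·6 − 5² = 281.
a = (64·6 − 5·1)/281 = 379/281; b = (51·1 − 5·64)/281 = -269/281.
At t = 10: v̂ = (379/281)·(10) + (-269/281)·(1) = 3521/281.

v̂ = 12.530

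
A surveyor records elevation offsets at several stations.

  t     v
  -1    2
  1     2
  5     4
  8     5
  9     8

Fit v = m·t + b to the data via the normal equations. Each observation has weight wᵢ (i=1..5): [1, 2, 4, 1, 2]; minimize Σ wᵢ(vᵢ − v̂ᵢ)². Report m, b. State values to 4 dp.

Normal-equation sums: Σwᵢ·t·t = 329, Σwᵢ·t = 47, Σwᵢ·1 = 10.
For MᵀWv: Σwᵢ·t·v = 266, Σwᵢ·v = 43.
So MᵀWM·[m, b]ᵀ = MᵀWv: [[329, 47]; [47, 10]]·[m, b]ᵀ = [266, 43]ᵀ.
det = 329·10 − 47² = 1081.
m = (266·10 − 47·43)/1081 = 639/1081; b = (329·43 − 47·266)/1081 = 35/23.

m = 0.5911, b = 1.5217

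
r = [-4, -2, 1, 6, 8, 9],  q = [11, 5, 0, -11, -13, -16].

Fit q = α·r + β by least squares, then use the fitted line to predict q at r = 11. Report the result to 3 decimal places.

From the data, Σr·r = 202, Σr = 18, Σ1 = 6.
Moment sums: Σr·q = -368, Σq = -24.
Normal equations: [[202, 18]; [18, 6]]·[α, β]ᵀ = [-368, -24]ᵀ.
Eliminating β: 6·(row 1) − 18·(row 2) gives 888·α = 6·(-368) − 18·(-24) = -1776, so α = -2.
Then β = ((-24) − 18·(-2))/6 = 2.
At r = 11: q̂ = (-2)·(11) + (2)·(1) = -20.

q̂ = -20.000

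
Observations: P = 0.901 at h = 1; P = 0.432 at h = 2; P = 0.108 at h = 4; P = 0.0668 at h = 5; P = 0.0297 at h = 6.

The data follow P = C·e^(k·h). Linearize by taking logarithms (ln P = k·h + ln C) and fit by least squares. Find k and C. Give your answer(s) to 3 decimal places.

k = -0.669, C = 1.698

Taking logs, ln P = k·h + ln C, so regress ln P on h.
Sums: Σh = 18.0000, Σ(h)² = 82.0000, Σln P = -9.3919, Σh·ln P = -45.3153.
Normal system: [[82.0000, 18.0000]; [18.0000, 5]]·[k, ln C]ᵀ = [-45.3153, -9.3919]ᵀ.
Solving (det = 86.0000): k = -0.66887, ln C = 0.52957, so C = exp(0.52957) = 1.69820.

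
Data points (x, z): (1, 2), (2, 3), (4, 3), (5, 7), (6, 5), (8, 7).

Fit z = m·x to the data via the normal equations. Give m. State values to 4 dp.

m = 0.9658

From the data, Σx·x = 146.
For Mᵀz: Σx·z = 141.
So MᵀM·[m]ᵀ = Mᵀz: [[146]]·[m]ᵀ = [141]ᵀ.
Hence m = 141 / 146 ≈ 0.965753.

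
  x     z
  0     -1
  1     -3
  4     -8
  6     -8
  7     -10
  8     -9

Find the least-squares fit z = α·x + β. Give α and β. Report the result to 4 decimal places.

The normal system AᵀA·[α, β]ᵀ = Aᵀz is [[166, 26]; [26, 6]]·[α, β]ᵀ = [-225, -39]ᵀ.
det = 166·6 − 26² = 320.
α = ((-225)·6 − 26·(-39))/320 = -21/20; β = (166·(-39) − 26·(-225))/320 = -39/20.

α = -1.0500, β = -1.9500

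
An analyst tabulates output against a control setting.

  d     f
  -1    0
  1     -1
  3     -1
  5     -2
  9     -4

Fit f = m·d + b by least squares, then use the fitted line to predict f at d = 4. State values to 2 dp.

f̂ = -1.83

The normal system XᵀX·[m, b]ᵀ = Xᵀf is [[117, 17]; [17, 5]]·[m, b]ᵀ = [-50, -8]ᵀ.
det = 117·5 − 17² = 296.
m = ((-50)·5 − 17·(-8))/296 = -57/148; b = (117·(-8) − 17·(-50))/296 = -43/148.
At d = 4: f̂ = (-57/148)·(4) + (-43/148)·(1) = -271/148.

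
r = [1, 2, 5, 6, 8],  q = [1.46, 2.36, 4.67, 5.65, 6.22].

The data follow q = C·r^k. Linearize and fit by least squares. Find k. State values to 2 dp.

With ln qᵢ as the transformed response and ln rᵢ as the regressor:
AᵀA = [[10.6052, 6.1738]; [6.1738, 5]], rhs = [9.9790, 6.3377]ᵀ  (here Σln r = 6.1738, Σ(ln r)² = 10.6052, Σln q = 6.3377, Σln r·ln q = 9.9790).
Slope k = (n·Σln r·ln q − Σln r·Σln q)/(n·Σ(ln r)² − (Σln r)²) = (5·9.9790 − 6.1738·6.3377)/14.9105 = 0.72215; ln C = (Σln q − k·Σln r)/n = 0.37585.

k = 0.72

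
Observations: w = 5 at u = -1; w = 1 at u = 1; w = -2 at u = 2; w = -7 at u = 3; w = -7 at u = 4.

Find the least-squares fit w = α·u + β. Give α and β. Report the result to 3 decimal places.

α = -2.635, β = 2.743

With design matrix A, AᵀA = [[31, 9]; [9, 5]] and Aᵀw = [-57, -10]ᵀ.
Determinant 31·5 − 9² = 74.
α = ((-57)·5 − 9·(-10))/74 = -195/74; β = (31·(-10) − 9·(-57))/74 = 203/74.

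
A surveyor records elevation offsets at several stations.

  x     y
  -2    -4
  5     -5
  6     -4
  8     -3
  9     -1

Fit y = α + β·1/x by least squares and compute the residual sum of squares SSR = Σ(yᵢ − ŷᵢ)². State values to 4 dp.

SSR = 9.0874

Forming AᵀA = [[5, 37/360]; [37/360, 44809/129600]] and Aᵀy = [-17, -11/72]ᵀ gives AᵀA·[α, β]ᵀ = Aᵀy.
Eliminating β: (44809/129600)·(row 1) − (37/360)·(row 2) gives (55669/32400)·α = (44809/129600)·(-17) − (37/360)·(-11/72) = -379859/64800, so α = -379859/111338.
Then β = ((-11/72) − (37/360)·(-379859/111338))/(44809/129600) = 31860/55669.
Residuals: -33633/111338, -189575/111338, -76113/111338, 18940/55669, 261441/111338; SSR = 505889/55669.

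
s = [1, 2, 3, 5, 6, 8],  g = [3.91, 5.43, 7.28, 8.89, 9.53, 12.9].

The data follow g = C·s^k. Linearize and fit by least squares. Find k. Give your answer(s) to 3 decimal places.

k = 0.546

Let Y = ln g. Fitting Y = k·ln s + ln C by least squares:
Σln s = 7.2724, Σ(ln s)² = 11.8122, Σln g = 12.0372, Σln s·ln g = 16.2272.
Equations: 11.8122·k + 7.2724·ln C = 16.2272;  7.2724·k + 6·ln C = 12.0372.
Slope k = (n·Σln s·ln g − Σln s·Σln g)/(n·Σ(ln s)² − (Σln s)²) = (6·16.2272 − 7.2724·12.0372)/17.9853 = 0.54621; ln C = (Σln g − k·Σln s)/n = 1.34416.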